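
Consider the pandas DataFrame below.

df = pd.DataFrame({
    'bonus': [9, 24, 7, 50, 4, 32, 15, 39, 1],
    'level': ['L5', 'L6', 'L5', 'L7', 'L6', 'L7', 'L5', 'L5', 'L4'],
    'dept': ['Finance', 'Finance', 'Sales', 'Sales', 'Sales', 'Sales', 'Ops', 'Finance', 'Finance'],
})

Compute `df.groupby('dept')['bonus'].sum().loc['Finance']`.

73

group by dept, sum of bonus:
dept
Finance    73
Ops        15
Sales      93
Name: bonus, dtype: int64
Then the value at index 'Finance': 73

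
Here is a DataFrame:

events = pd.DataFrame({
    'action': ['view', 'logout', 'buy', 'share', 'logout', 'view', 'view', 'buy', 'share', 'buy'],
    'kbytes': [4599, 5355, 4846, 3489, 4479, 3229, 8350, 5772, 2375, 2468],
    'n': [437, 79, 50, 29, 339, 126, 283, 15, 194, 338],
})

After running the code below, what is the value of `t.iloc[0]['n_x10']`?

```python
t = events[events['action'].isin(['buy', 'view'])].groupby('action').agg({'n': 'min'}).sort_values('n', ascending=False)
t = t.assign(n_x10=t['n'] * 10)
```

1260

filter rows where action in ['buy', 'view']:
  action  kbytes    n
0   view    4599  437
2    buy    4846   50
5   view    3229  126
6   view    8350  283
7    buy    5772   15
9    buy    2468  338
group by action, min of n:
          n
action     
buy      15
view    126
sort by n descending:
          n
action     
view    126
buy      15
add column n_x10 = t['n'] * 10:
          n  n_x10
action            
view    126   1260
buy      15    150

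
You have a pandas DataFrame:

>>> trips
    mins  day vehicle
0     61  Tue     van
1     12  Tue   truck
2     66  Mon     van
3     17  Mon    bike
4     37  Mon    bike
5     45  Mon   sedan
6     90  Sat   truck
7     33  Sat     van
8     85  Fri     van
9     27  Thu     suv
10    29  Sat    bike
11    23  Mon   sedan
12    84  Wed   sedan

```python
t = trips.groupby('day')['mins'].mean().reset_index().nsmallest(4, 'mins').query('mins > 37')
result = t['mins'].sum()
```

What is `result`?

88.2666666667

group by day, mean of mins:
day
Fri    85.000000
Mon    37.600000
Sat    50.666667
Thu    27.000000
Tue    36.500000
Wed    84.000000
Name: mins, dtype: float64
reset_index():
   day       mins
0  Fri  85.000000
1  Mon  37.600000
2  Sat  50.666667
3  Thu  27.000000
4  Tue  36.500000
5  Wed  84.000000
take 4 rows with smallest mins:
   day       mins
3  Thu  27.000000
4  Tue  36.500000
1  Mon  37.600000
2  Sat  50.666667
filter rows where mins > 37:
   day       mins
1  Mon  37.600000
2  Sat  50.666667
The sum of column 'mins' is 88.2666666667.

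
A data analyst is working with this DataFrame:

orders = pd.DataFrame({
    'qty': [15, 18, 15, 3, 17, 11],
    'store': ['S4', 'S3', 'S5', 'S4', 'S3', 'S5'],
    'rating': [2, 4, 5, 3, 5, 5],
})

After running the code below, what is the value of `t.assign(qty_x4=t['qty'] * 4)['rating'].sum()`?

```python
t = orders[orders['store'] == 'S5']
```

10

filter rows where store == 'S5':
   qty store  rating
2   15    S5       5
5   11    S5       5
add column qty_x4 = t['qty'] * 4:
   qty store  rating  qty_x4
2   15    S5       5      60
5   11    S5       5      44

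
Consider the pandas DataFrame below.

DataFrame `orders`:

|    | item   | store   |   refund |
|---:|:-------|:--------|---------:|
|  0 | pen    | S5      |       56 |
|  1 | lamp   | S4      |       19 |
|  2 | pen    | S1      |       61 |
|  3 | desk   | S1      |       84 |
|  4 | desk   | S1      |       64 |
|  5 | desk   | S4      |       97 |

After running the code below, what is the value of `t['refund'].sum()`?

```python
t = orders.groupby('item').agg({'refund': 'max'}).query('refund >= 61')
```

158

group by item, max of refund:
      refund
item        
desk      97
lamp      19
pen       61
filter rows where refund >= 61:
      refund
item        
desk      97
pen       61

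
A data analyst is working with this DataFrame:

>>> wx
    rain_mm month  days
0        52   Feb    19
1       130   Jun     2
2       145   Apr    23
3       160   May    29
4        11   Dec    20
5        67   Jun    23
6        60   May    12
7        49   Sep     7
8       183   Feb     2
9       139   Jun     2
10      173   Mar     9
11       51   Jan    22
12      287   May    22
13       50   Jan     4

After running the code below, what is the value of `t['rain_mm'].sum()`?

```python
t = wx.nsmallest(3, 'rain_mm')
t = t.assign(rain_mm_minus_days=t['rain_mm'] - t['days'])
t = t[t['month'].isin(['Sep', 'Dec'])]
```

take 3 rows with smallest rain_mm:
    rain_mm month  days
4        11   Dec    20
7        49   Sep     7
13       50   Jan     4
add column rain_mm_minus_days = t['rain_mm'] - t['days']:
    rain_mm month  days  rain_mm_minus_days
4        11   Dec    20                  -9
7        49   Sep     7                  42
13       50   Jan     4                  46
filter rows where month in ['Sep', 'Dec']:
   rain_mm month  days  rain_mm_minus_days
4       11   Dec    20                  -9
7       49   Sep     7                  42
sum of column 'rain_mm' → 60

60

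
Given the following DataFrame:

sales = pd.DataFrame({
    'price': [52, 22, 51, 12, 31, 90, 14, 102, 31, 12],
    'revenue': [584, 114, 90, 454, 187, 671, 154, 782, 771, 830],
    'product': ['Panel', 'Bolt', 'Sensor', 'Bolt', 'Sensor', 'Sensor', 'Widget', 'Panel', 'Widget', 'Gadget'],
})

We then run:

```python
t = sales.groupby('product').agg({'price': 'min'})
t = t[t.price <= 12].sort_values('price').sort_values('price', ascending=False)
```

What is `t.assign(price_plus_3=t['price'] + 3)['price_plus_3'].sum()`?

group by product, min of price:
         price
product       
Bolt        12
Gadget      12
Panel       52
Sensor      31
Widget      14
filter rows where price <= 12:
         price
product       
Bolt        12
Gadget      12
sort by price:
         price
product       
Bolt        12
Gadget      12
sort by price descending:
         price
product       
Bolt        12
Gadget      12
add column price_plus_3 = t['price'] + 3:
         price  price_plus_3
product                     
Bolt        12            15
Gadget      12            15
Reading off the sum of column 'price_plus_3', we get 30.

30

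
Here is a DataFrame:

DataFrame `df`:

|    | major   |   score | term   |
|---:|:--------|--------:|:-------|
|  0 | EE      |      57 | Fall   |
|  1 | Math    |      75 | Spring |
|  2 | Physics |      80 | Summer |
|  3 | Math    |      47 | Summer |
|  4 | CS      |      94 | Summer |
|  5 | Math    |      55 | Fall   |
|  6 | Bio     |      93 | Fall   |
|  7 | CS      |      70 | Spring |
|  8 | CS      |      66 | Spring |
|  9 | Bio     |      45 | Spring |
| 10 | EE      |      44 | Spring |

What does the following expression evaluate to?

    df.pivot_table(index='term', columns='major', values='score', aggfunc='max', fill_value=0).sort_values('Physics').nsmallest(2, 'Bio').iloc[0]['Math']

pivot: rows=term, cols=major, max(score):
major   Bio  CS  EE  Math  Physics
term                              
Fall     93   0  57    55        0
Spring   45  70  44    75        0
Summer    0  94   0    47       80
sort by Physics:
major   Bio  CS  EE  Math  Physics
term                              
Fall     93   0  57    55        0
Spring   45  70  44    75        0
Summer    0  94   0    47       80
take 2 rows with smallest Bio:
major   Bio  CS  EE  Math  Physics
term                              
Summer    0  94   0    47       80
Spring   45  70  44    75        0
Taking the value at position 0, column 'Math' gives 47.

47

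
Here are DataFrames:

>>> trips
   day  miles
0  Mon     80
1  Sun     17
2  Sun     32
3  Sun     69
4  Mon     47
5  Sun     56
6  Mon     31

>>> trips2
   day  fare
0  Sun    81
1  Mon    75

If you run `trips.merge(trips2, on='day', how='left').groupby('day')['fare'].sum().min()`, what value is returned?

225

merge on 'day' (how='left') → 7 rows:
   day  miles  fare
0  Mon     80    75
1  Sun     17    81
2  Sun     32    81
3  Sun     69    81
4  Mon     47    75
5  Sun     56    81
6  Mon     31    75
group by day, sum of fare:
day
Mon    225
Sun    324
Name: fare, dtype: int64
min of the resulting series → 225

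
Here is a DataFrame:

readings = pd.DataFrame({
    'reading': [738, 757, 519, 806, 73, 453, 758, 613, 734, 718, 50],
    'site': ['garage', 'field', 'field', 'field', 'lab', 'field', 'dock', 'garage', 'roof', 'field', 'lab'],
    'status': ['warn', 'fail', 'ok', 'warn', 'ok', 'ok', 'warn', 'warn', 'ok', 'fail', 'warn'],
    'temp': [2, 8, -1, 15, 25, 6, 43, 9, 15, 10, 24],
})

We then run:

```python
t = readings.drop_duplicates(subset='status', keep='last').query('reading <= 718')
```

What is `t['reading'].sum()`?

768

drop duplicate status (keep=last):
    reading   site status  temp
8       734   roof     ok    15
9       718  field   fail    10
10       50    lab   warn    24
filter rows where reading <= 718:
    reading   site status  temp
9       718  field   fail    10
10       50    lab   warn    24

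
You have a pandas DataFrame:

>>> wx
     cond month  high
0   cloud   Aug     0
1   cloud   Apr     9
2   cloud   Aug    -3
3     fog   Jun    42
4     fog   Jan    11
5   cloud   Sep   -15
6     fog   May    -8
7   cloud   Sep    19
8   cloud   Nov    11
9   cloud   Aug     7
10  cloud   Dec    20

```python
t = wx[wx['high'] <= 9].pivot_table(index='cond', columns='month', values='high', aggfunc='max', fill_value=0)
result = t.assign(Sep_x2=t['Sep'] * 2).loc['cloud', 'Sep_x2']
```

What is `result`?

-30

filter rows where high <= 9:
    cond month  high
0  cloud   Aug     0
1  cloud   Apr     9
2  cloud   Aug    -3
5  cloud   Sep   -15
6    fog   May    -8
9  cloud   Aug     7
pivot: rows=cond, cols=month, max(high):
month  Apr  Aug  May  Sep
cond                     
cloud    9    7    0  -15
fog      0    0   -8    0
add column Sep_x2 = t['Sep'] * 2:
month  Apr  Aug  May  Sep  Sep_x2
cond                             
cloud    9    7    0  -15     -30
fog      0    0   -8    0       0
The value at row 'cloud', column 'Sep_x2' is -30.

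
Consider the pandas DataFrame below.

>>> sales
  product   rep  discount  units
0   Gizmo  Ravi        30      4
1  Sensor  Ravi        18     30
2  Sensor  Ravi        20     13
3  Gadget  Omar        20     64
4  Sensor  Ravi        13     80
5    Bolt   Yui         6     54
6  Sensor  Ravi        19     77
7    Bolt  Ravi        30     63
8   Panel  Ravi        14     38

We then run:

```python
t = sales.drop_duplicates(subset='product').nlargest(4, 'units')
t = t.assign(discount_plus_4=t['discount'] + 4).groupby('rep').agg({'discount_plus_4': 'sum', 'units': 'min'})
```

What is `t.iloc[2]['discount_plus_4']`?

drop duplicate product (keep=first):
  product   rep  discount  units
0   Gizmo  Ravi        30      4
1  Sensor  Ravi        18     30
3  Gadget  Omar        20     64
5    Bolt   Yui         6     54
8   Panel  Ravi        14     38
take 4 rows with largest units:
  product   rep  discount  units
3  Gadget  Omar        20     64
5    Bolt   Yui         6     54
8   Panel  Ravi        14     38
1  Sensor  Ravi        18     30
add column discount_plus_4 = t['discount'] + 4:
  product   rep  discount  units  discount_plus_4
3  Gadget  Omar        20     64               24
5    Bolt   Yui         6     54               10
8   Panel  Ravi        14     38               18
1  Sensor  Ravi        18     30               22
group by rep: sum(discount_plus_4), min(units):
      discount_plus_4  units
rep                         
Omar               24     64
Ravi               40     30
Yui                10     54
Finally, value at position 2, column 'discount_plus_4' = 10.

10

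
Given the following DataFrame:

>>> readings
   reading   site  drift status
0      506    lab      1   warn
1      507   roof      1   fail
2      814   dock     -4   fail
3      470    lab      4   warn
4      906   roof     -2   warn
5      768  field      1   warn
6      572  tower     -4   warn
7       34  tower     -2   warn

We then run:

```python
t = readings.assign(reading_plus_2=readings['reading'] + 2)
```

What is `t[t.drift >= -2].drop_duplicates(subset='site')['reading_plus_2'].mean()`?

add column reading_plus_2 = readings['reading'] + 2:
   reading   site  drift status  reading_plus_2
0      506    lab      1   warn             508
1      507   roof      1   fail             509
2      814   dock     -4   fail             816
3      470    lab      4   warn             472
4      906   roof     -2   warn             908
5      768  field      1   warn             770
6      572  tower     -4   warn             574
7       34  tower     -2   warn              36
filter rows where drift >= -2:
   reading   site  drift status  reading_plus_2
0      506    lab      1   warn             508
1      507   roof      1   fail             509
3      470    lab      4   warn             472
4      906   roof     -2   warn             908
5      768  field      1   warn             770
7       34  tower     -2   warn              36
drop duplicate site (keep=first):
   reading   site  drift status  reading_plus_2
0      506    lab      1   warn             508
1      507   roof      1   fail             509
5      768  field      1   warn             770
7       34  tower     -2   warn              36
Hence 455.75.

455.75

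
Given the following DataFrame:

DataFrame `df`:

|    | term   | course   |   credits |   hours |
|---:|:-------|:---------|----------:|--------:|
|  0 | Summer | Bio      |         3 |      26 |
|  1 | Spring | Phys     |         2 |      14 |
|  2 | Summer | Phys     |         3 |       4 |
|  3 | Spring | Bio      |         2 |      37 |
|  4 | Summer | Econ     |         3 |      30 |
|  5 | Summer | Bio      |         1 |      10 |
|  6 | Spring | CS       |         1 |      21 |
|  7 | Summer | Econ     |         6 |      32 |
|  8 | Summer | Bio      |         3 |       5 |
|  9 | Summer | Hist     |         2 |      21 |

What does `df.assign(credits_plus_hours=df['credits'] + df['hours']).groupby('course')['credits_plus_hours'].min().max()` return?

33

add column credits_plus_hours = df['credits'] + df['hours']:
     term course  credits  hours  credits_plus_hours
0  Summer    Bio        3     26                  29
1  Spring   Phys        2     14                  16
2  Summer   Phys        3      4                   7
3  Spring    Bio        2     37                  39
4  Summer   Econ        3     30                  33
5  Summer    Bio        1     10                  11
6  Spring     CS        1     21                  22
7  Summer   Econ        6     32                  38
8  Summer    Bio        3      5                   8
9  Summer   Hist        2     21                  23
group by course, min of credits_plus_hours:
course
Bio      8
CS      22
Econ    33
Hist    23
Phys     7
Name: credits_plus_hours, dtype: int64
Finally, max of the resulting series = 33.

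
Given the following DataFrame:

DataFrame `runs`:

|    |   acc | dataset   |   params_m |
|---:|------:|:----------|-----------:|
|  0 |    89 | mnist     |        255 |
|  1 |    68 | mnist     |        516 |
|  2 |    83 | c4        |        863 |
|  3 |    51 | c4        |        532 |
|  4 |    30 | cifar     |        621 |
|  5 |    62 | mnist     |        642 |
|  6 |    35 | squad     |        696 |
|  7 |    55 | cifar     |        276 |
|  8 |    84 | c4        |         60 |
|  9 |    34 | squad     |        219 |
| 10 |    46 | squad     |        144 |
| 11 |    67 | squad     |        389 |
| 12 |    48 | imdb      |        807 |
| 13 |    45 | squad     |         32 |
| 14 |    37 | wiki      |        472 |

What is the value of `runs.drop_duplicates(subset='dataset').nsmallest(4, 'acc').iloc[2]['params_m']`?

drop duplicate dataset (keep=first):
    acc dataset  params_m
0    89   mnist       255
2    83      c4       863
4    30   cifar       621
6    35   squad       696
12   48    imdb       807
14   37    wiki       472
take 4 rows with smallest acc:
    acc dataset  params_m
4    30   cifar       621
6    35   squad       696
14   37    wiki       472
12   48    imdb       807
Reading off the value at position 2, column 'params_m', we get 472.

472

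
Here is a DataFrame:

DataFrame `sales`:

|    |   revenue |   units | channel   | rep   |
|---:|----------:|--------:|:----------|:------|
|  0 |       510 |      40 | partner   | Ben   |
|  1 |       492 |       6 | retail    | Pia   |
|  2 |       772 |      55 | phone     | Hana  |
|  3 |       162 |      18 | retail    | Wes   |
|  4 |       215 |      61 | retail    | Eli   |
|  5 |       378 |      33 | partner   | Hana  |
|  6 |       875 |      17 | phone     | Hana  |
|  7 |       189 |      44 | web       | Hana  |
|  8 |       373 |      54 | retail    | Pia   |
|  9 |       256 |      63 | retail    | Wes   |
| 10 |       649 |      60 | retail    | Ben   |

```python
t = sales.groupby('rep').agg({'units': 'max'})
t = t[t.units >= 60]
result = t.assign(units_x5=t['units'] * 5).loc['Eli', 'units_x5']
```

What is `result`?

group by rep, max of units:
      units
rep        
Ben      60
Eli      61
Hana     55
Pia      54
Wes      63
filter rows where units >= 60:
     units
rep       
Ben     60
Eli     61
Wes     63
add column units_x5 = t['units'] * 5:
     units  units_x5
rep                 
Ben     60       300
Eli     61       305
Wes     63       315
Then the value at row 'Eli', column 'units_x5': 305

305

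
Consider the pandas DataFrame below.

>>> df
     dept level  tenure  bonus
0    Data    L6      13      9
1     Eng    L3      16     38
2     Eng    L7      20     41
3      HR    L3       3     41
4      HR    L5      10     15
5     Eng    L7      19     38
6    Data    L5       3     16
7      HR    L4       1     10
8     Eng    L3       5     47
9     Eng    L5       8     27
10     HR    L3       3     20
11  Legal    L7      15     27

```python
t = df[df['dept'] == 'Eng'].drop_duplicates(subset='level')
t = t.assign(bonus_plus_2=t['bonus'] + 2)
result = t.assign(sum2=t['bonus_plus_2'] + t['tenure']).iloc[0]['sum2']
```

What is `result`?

56

filter rows where dept == 'Eng':
  dept level  tenure  bonus
1  Eng    L3      16     38
2  Eng    L7      20     41
5  Eng    L7      19     38
8  Eng    L3       5     47
9  Eng    L5       8     27
drop duplicate level (keep=first):
  dept level  tenure  bonus
1  Eng    L3      16     38
2  Eng    L7      20     41
9  Eng    L5       8     27
add column bonus_plus_2 = t['bonus'] + 2:
  dept level  tenure  bonus  bonus_plus_2
1  Eng    L3      16     38            40
2  Eng    L7      20     41            43
9  Eng    L5       8     27            29
add column sum2 = t['bonus_plus_2'] + t['tenure']:
  dept level  tenure  bonus  bonus_plus_2  sum2
1  Eng    L3      16     38            40    56
2  Eng    L7      20     41            43    63
9  Eng    L5       8     27            29    37
Finally, value at position 0, column 'sum2' = 56.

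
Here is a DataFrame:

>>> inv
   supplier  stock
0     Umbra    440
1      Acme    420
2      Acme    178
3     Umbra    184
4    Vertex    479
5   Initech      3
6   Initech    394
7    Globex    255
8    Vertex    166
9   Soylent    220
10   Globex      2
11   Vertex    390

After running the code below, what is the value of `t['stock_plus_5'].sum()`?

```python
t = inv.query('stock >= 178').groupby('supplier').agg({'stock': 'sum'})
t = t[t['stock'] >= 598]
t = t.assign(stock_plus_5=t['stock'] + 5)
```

2106

filter rows where stock >= 178:
   supplier  stock
0     Umbra    440
1      Acme    420
2      Acme    178
3     Umbra    184
4    Vertex    479
6   Initech    394
7    Globex    255
9   Soylent    220
11   Vertex    390
group by supplier, sum of stock:
          stock
supplier       
Acme        598
Globex      255
Initech     394
Soylent     220
Umbra       624
Vertex      869
filter rows where stock >= 598:
          stock
supplier       
Acme        598
Umbra       624
Vertex      869
add column stock_plus_5 = t['stock'] + 5:
          stock  stock_plus_5
supplier                     
Acme        598           603
Umbra       624           629
Vertex      869           874
Finally, sum of column 'stock_plus_5' = 2106.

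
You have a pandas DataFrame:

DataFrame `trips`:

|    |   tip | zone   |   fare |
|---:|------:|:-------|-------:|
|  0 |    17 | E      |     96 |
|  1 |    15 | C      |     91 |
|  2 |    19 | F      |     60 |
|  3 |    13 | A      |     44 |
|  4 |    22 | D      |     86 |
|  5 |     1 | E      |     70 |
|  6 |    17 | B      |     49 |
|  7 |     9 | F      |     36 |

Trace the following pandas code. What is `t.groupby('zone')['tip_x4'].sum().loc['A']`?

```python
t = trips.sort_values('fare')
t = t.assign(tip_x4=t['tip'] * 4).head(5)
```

sort by fare:
   tip zone  fare
7    9    F    36
3   13    A    44
6   17    B    49
2   19    F    60
5    1    E    70
4   22    D    86
1   15    C    91
0   17    E    96
add column tip_x4 = t['tip'] * 4:
   tip zone  fare  tip_x4
7    9    F    36      36
3   13    A    44      52
6   17    B    49      68
2   19    F    60      76
5    1    E    70       4
4   22    D    86      88
1   15    C    91      60
0   17    E    96      68
take first 5 rows:
   tip zone  fare  tip_x4
7    9    F    36      36
3   13    A    44      52
6   17    B    49      68
2   19    F    60      76
5    1    E    70       4
group by zone, sum of tip_x4:
zone
A     52
B     68
E      4
F    112
Name: tip_x4, dtype: int64
Then the value at index 'A': 52

52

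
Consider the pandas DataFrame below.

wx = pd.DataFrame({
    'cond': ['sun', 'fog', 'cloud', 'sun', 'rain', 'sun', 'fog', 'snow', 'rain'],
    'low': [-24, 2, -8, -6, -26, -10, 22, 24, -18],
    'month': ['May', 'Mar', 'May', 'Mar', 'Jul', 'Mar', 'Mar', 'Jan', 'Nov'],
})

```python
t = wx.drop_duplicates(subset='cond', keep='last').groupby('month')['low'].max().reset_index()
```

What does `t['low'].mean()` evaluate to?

5.0

drop duplicate cond (keep=last):
    cond  low month
2  cloud   -8   May
5    sun  -10   Mar
6    fog   22   Mar
7   snow   24   Jan
8   rain  -18   Nov
group by month, max of low:
month
Jan    24
Mar    22
May    -8
Nov   -18
Name: low, dtype: int64
reset_index():
  month  low
0   Jan   24
1   Mar   22
2   May   -8
3   Nov  -18
So mean() = 5.0.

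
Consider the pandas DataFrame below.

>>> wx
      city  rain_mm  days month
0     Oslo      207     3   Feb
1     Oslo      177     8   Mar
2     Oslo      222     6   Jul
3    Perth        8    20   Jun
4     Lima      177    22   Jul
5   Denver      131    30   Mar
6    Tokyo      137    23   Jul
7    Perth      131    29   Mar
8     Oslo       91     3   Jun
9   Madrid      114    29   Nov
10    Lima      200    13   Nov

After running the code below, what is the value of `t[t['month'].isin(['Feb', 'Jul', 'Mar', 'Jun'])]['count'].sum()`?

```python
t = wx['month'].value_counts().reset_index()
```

9

value_counts of month:
month
Mar    3
Jul    3
Jun    2
Nov    2
Feb    1
Name: count, dtype: int64
reset_index():
  month  count
0   Mar      3
1   Jul      3
2   Jun      2
3   Nov      2
4   Feb      1
filter rows where month in ['Feb', 'Jul', 'Mar', 'Jun']:
  month  count
0   Mar      3
1   Jul      3
2   Jun      2
4   Feb      1
sum of column 'count' → 9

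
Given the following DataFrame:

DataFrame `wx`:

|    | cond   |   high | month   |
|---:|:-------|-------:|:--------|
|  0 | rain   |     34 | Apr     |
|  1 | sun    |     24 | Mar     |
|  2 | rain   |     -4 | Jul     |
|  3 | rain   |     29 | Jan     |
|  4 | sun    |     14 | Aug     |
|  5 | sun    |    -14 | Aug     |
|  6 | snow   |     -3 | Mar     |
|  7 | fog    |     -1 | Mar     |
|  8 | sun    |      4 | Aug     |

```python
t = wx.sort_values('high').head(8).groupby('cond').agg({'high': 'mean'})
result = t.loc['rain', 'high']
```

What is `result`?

12.5

sort by high:
   cond  high month
5   sun   -14   Aug
2  rain    -4   Jul
6  snow    -3   Mar
7   fog    -1   Mar
8   sun     4   Aug
4   sun    14   Aug
1   sun    24   Mar
3  rain    29   Jan
0  rain    34   Apr
take first 8 rows:
   cond  high month
5   sun   -14   Aug
2  rain    -4   Jul
6  snow    -3   Mar
7   fog    -1   Mar
8   sun     4   Aug
4   sun    14   Aug
1   sun    24   Mar
3  rain    29   Jan
group by cond, mean of high:
      high
cond      
fog   -1.0
rain  12.5
snow  -3.0
sun    7.0
The value at row 'rain', column 'high' is 12.5.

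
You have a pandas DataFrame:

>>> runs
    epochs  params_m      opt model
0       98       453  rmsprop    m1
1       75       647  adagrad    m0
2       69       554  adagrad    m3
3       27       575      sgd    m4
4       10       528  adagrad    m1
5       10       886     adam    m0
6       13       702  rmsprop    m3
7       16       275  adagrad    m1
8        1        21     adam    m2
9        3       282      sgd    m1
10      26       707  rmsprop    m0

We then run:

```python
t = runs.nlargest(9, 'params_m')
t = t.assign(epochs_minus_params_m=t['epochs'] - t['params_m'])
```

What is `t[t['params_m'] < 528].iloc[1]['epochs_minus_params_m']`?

-279

take 9 rows with largest params_m:
    epochs  params_m      opt model
5       10       886     adam    m0
10      26       707  rmsprop    m0
6       13       702  rmsprop    m3
1       75       647  adagrad    m0
3       27       575      sgd    m4
2       69       554  adagrad    m3
4       10       528  adagrad    m1
0       98       453  rmsprop    m1
9        3       282      sgd    m1
add column epochs_minus_params_m = t['epochs'] - t['params_m']:
    epochs  params_m      opt model  epochs_minus_params_m
5       10       886     adam    m0                   -876
10      26       707  rmsprop    m0                   -681
6       13       702  rmsprop    m3                   -689
1       75       647  adagrad    m0                   -572
3       27       575      sgd    m4                   -548
2       69       554  adagrad    m3                   -485
4       10       528  adagrad    m1                   -518
0       98       453  rmsprop    m1                   -355
9        3       282      sgd    m1                   -279
filter rows where params_m < 528:
   epochs  params_m      opt model  epochs_minus_params_m
0      98       453  rmsprop    m1                   -355
9       3       282      sgd    m1                   -279
value at position 1, column 'epochs_minus_params_m' → -279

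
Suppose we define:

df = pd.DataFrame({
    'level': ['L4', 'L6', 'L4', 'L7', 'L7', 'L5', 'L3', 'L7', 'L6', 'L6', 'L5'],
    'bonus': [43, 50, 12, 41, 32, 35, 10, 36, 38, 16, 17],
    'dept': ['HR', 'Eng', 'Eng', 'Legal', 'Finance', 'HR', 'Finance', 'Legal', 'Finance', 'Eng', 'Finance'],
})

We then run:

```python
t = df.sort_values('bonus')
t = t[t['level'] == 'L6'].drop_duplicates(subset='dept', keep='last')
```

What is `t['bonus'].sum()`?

88

sort by bonus:
   level  bonus     dept
6     L3     10  Finance
2     L4     12      Eng
9     L6     16      Eng
10    L5     17  Finance
4     L7     32  Finance
5     L5     35       HR
7     L7     36    Legal
8     L6     38  Finance
3     L7     41    Legal
0     L4     43       HR
1     L6     50      Eng
filter rows where level == 'L6':
  level  bonus     dept
9    L6     16      Eng
8    L6     38  Finance
1    L6     50      Eng
drop duplicate dept (keep=last):
  level  bonus     dept
8    L6     38  Finance
1    L6     50      Eng
The sum of column 'bonus' is 88.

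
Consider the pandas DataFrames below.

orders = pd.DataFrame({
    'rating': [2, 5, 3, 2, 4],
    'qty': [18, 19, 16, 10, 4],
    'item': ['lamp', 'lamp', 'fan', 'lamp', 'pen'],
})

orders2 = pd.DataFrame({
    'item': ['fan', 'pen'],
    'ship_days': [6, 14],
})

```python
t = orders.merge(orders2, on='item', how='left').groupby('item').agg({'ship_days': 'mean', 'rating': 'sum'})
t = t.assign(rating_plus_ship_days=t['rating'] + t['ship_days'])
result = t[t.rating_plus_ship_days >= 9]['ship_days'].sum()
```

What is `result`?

20.0

merge on 'item' (how='left') → 5 rows:
   rating  qty  item  ship_days
0       2   18  lamp        NaN
1       5   19  lamp        NaN
2       3   16   fan        6.0
3       2   10  lamp        NaN
4       4    4   pen       14.0
group by item: mean(ship_days), sum(rating):
      ship_days  rating
item                   
fan         6.0       3
lamp        NaN       9
pen        14.0       4
add column rating_plus_ship_days = t['rating'] + t['ship_days']:
      ship_days  rating  rating_plus_ship_days
item                                          
fan         6.0       3                    9.0
lamp        NaN       9                    NaN
pen        14.0       4                   18.0
filter rows where rating_plus_ship_days >= 9:
      ship_days  rating  rating_plus_ship_days
item                                          
fan         6.0       3                    9.0
pen        14.0       4                   18.0
Finally, sum of column 'ship_days' = 20.0.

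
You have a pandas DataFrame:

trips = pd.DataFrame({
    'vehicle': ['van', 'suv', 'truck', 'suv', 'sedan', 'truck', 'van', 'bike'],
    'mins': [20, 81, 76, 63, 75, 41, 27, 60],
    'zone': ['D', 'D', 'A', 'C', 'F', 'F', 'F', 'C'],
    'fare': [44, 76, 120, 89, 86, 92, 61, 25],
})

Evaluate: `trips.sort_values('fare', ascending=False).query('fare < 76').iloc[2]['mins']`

sort by fare descending:
  vehicle  mins zone  fare
2   truck    76    A   120
5   truck    41    F    92
3     suv    63    C    89
4   sedan    75    F    86
1     suv    81    D    76
6     van    27    F    61
0     van    20    D    44
7    bike    60    C    25
filter rows where fare < 76:
  vehicle  mins zone  fare
6     van    27    F    61
0     van    20    D    44
7    bike    60    C    25

60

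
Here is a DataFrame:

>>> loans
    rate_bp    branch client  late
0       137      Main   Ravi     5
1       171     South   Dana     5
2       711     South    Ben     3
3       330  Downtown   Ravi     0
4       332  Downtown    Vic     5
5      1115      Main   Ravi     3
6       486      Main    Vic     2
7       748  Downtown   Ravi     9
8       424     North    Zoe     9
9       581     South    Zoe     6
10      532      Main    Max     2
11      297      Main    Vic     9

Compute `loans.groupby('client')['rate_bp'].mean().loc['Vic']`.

group by client, mean of rate_bp:
client
Ben     711.000000
Dana    171.000000
Max     532.000000
Ravi    582.500000
Vic     371.666667
Zoe     502.500000
Name: rate_bp, dtype: float64

371.666666667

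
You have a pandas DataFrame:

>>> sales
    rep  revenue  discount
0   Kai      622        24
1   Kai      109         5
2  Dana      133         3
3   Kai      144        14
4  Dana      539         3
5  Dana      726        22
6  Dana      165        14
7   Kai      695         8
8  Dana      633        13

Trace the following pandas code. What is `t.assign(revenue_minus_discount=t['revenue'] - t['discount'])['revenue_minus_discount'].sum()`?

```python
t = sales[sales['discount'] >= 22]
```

1302

filter rows where discount >= 22:
    rep  revenue  discount
0   Kai      622        24
5  Dana      726        22
add column revenue_minus_discount = t['revenue'] - t['discount']:
    rep  revenue  discount  revenue_minus_discount
0   Kai      622        24                     598
5  Dana      726        22                     704
sum of column 'revenue_minus_discount' → 1302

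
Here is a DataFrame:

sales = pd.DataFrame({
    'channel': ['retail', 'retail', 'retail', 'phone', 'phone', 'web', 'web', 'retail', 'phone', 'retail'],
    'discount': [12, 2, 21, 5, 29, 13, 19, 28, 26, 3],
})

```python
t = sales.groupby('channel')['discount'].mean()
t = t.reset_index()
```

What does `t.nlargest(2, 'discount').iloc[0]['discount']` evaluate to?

20.0

group by channel, mean of discount:
channel
phone     20.0
retail    13.2
web       16.0
Name: discount, dtype: float64
reset_index():
  channel  discount
0   phone      20.0
1  retail      13.2
2     web      16.0
take 2 rows with largest discount:
  channel  discount
0   phone      20.0
2     web      16.0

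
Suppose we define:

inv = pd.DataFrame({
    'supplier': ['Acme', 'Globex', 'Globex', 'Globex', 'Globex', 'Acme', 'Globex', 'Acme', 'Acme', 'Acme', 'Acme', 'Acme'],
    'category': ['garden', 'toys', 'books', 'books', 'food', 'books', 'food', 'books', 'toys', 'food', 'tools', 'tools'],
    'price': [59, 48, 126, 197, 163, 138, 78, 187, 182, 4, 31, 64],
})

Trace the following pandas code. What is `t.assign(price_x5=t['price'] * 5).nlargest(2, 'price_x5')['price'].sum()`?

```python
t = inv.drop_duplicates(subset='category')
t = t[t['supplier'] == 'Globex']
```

drop duplicate category (keep=first):
   supplier category  price
0      Acme   garden     59
1    Globex     toys     48
2    Globex    books    126
4    Globex     food    163
10     Acme    tools     31
filter rows where supplier == 'Globex':
  supplier category  price
1   Globex     toys     48
2   Globex    books    126
4   Globex     food    163
add column price_x5 = t['price'] * 5:
  supplier category  price  price_x5
1   Globex     toys     48       240
2   Globex    books    126       630
4   Globex     food    163       815
take 2 rows with largest price_x5:
  supplier category  price  price_x5
4   Globex     food    163       815
2   Globex    books    126       630
Taking the sum of column 'price' gives 289.

289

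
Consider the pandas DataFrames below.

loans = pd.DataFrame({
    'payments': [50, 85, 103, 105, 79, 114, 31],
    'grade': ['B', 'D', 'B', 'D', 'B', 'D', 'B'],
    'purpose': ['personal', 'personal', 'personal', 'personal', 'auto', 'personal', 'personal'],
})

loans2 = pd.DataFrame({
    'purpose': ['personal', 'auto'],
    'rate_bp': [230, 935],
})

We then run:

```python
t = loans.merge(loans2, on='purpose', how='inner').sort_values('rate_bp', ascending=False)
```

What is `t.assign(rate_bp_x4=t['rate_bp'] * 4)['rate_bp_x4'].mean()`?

merge on 'purpose' (how='inner') → 7 rows:
   payments grade   purpose  rate_bp
0        50     B  personal      230
1        85     D  personal      230
2       103     B  personal      230
3       105     D  personal      230
4        79     B      auto      935
5       114     D  personal      230
6        31     B  personal      230
sort by rate_bp descending:
   payments grade   purpose  rate_bp
4        79     B      auto      935
0        50     B  personal      230
1        85     D  personal      230
2       103     B  personal      230
3       105     D  personal      230
5       114     D  personal      230
6        31     B  personal      230
add column rate_bp_x4 = t['rate_bp'] * 4:
   payments grade   purpose  rate_bp  rate_bp_x4
4        79     B      auto      935        3740
0        50     B  personal      230         920
1        85     D  personal      230         920
2       103     B  personal      230         920
3       105     D  personal      230         920
5       114     D  personal      230         920
6        31     B  personal      230         920
Then the mean of column 'rate_bp_x4': 1322.85714286

1322.85714286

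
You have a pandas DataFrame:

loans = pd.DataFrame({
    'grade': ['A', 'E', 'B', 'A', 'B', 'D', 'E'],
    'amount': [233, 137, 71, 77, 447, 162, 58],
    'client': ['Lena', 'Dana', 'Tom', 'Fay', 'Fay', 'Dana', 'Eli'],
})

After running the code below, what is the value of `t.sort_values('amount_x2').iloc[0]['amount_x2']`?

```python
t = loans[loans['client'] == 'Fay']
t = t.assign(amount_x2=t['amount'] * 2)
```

filter rows where client == 'Fay':
  grade  amount client
3     A      77    Fay
4     B     447    Fay
add column amount_x2 = t['amount'] * 2:
  grade  amount client  amount_x2
3     A      77    Fay        154
4     B     447    Fay        894
sort by amount_x2:
  grade  amount client  amount_x2
3     A      77    Fay        154
4     B     447    Fay        894
value at position 0, column 'amount_x2' → 154

154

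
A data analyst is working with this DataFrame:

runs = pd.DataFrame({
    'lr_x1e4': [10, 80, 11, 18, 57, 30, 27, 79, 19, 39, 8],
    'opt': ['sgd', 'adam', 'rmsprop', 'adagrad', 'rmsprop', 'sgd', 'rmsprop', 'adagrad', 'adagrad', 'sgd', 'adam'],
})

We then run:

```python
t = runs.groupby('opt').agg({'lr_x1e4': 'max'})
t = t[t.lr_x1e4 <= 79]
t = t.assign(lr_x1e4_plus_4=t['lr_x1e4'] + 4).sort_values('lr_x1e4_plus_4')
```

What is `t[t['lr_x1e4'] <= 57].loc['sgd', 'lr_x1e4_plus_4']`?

group by opt, max of lr_x1e4:
         lr_x1e4
opt             
adagrad       79
adam          80
rmsprop       57
sgd           39
filter rows where lr_x1e4 <= 79:
         lr_x1e4
opt             
adagrad       79
rmsprop       57
sgd           39
add column lr_x1e4_plus_4 = t['lr_x1e4'] + 4:
         lr_x1e4  lr_x1e4_plus_4
opt                             
adagrad       79              83
rmsprop       57              61
sgd           39              43
sort by lr_x1e4_plus_4:
         lr_x1e4  lr_x1e4_plus_4
opt                             
sgd           39              43
rmsprop       57              61
adagrad       79              83
filter rows where lr_x1e4 <= 57:
         lr_x1e4  lr_x1e4_plus_4
opt                             
sgd           39              43
rmsprop       57              61

43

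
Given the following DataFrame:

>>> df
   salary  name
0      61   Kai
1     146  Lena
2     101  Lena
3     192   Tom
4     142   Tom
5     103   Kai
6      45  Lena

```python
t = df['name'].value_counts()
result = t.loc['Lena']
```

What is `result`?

3

value_counts of name:
name
Lena    3
Kai     2
Tom     2
Name: count, dtype: int64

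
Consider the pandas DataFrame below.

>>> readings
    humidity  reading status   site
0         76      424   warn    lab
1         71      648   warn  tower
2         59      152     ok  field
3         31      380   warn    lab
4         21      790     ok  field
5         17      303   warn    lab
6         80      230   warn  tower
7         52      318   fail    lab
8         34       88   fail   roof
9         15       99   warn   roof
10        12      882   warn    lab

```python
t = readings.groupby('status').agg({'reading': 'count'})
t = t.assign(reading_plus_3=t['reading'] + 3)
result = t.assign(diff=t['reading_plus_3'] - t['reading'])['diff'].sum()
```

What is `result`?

9

group by status, count of reading:
        reading
status         
fail          2
ok            2
warn          7
add column reading_plus_3 = t['reading'] + 3:
        reading  reading_plus_3
status                         
fail          2               5
ok            2               5
warn          7              10
add column diff = t['reading_plus_3'] - t['reading']:
        reading  reading_plus_3  diff
status                               
fail          2               5     3
ok            2               5     3
warn          7              10     3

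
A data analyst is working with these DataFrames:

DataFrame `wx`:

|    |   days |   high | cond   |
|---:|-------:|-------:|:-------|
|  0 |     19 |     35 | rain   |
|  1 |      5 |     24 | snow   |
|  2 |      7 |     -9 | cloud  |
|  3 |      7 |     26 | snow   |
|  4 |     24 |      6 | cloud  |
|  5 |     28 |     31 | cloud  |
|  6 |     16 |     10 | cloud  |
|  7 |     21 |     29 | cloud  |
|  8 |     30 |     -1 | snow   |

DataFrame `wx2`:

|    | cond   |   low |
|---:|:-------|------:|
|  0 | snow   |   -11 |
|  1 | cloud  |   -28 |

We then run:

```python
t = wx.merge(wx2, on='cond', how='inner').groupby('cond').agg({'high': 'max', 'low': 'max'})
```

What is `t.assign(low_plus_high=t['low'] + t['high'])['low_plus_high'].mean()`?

merge on 'cond' (how='inner') → 8 rows:
   days  high   cond  low
0     5    24   snow  -11
1     7    -9  cloud  -28
2     7    26   snow  -11
3    24     6  cloud  -28
4    28    31  cloud  -28
5    16    10  cloud  -28
6    21    29  cloud  -28
7    30    -1   snow  -11
group by cond: max(high), max(low):
       high  low
cond            
cloud    31  -28
snow     26  -11
add column low_plus_high = t['low'] + t['high']:
       high  low  low_plus_high
cond                           
cloud    31  -28              3
snow     26  -11             15
mean of column 'low_plus_high' → 9.0

9.0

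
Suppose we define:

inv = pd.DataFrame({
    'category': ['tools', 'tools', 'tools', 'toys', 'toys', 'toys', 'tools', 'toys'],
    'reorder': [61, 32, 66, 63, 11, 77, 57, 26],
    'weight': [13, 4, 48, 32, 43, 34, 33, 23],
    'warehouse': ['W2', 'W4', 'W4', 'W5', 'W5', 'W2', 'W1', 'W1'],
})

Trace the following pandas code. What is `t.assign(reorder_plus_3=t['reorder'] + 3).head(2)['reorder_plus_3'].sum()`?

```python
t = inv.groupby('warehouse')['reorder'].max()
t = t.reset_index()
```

140

group by warehouse, max of reorder:
warehouse
W1    57
W2    77
W4    66
W5    63
Name: reorder, dtype: int64
reset_index():
  warehouse  reorder
0        W1       57
1        W2       77
2        W4       66
3        W5       63
add column reorder_plus_3 = t['reorder'] + 3:
  warehouse  reorder  reorder_plus_3
0        W1       57              60
1        W2       77              80
2        W4       66              69
3        W5       63              66
take first 2 rows:
  warehouse  reorder  reorder_plus_3
0        W1       57              60
1        W2       77              80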